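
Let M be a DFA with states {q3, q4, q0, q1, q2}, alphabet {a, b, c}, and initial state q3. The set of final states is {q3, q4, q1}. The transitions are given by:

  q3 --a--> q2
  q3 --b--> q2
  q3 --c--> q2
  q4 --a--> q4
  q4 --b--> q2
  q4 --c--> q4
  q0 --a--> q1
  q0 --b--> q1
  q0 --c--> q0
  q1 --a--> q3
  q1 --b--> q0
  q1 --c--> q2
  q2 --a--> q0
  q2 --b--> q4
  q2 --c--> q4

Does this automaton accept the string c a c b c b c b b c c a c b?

No

q3 → q2 → q0 → q0 → q1 → q2 → q4 → q4 → q2 → q4 → q4 → q4 → q4 → q4 → q2
End state q2 is not accepting.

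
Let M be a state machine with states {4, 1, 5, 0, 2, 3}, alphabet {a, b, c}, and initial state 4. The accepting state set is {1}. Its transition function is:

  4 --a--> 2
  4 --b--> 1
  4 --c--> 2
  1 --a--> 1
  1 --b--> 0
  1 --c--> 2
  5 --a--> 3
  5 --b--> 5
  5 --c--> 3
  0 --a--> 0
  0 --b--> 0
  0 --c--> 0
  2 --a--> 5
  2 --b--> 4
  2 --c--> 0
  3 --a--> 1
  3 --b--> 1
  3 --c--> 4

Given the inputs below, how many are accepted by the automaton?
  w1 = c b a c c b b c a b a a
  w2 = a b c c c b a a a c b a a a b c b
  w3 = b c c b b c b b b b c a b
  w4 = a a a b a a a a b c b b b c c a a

0

w1: 4 → 2 → 4 → 2 → 0 → 0 → 0 → 0 → 0 → 0 → 0 → 0 → 0  → end 0, rejected
w2: 4 → 2 → 4 → 2 → 0 → 0 → 0 → 0 → 0 → 0 → 0 → 0 → 0 → 0 → 0 → 0 → 0 → 0  → end 0, rejected
w3: 4 → 1 → 2 → 0 → 0 → 0 → 0 → 0 → 0 → 0 → 0 → 0 → 0 → 0  → end 0, rejected
w4: 4 → 2 → 5 → 3 → 1 → 1 → 1 → 1 → 1 → 0 → 0 → 0 → 0 → 0 → 0 → 0 → 0 → 0  → end 0, rejected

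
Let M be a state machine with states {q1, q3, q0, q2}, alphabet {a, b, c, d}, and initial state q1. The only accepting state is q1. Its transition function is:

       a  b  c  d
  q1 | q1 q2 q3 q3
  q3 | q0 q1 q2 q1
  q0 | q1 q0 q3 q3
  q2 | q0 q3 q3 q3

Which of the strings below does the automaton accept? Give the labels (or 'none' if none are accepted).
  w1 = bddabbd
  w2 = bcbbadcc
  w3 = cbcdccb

w1

w1:
  start at q1
  read 'b': q1 → q2
  read 'd': q2 → q3
  read 'd': q3 → q1
  read 'a': q1 → q1
  read 'b': q1 → q2
  read 'b': q2 → q3
  read 'd': q3 → q1
  end q1, accepted
w2:
  start at q1
  read 'b': q1 → q2
  read 'c': q2 → q3
  read 'b': q3 → q1
  read 'b': q1 → q2
  read 'a': q2 → q0
  read 'd': q0 → q3
  read 'c': q3 → q2
  read 'c': q2 → q3
  end q3, rejected
w3:
  start at q1
  read 'c': q1 → q3
  read 'b': q3 → q1
  read 'c': q1 → q3
  read 'd': q3 → q1
  read 'c': q1 → q3
  read 'c': q3 → q2
  read 'b': q2 → q3
  end q3, rejected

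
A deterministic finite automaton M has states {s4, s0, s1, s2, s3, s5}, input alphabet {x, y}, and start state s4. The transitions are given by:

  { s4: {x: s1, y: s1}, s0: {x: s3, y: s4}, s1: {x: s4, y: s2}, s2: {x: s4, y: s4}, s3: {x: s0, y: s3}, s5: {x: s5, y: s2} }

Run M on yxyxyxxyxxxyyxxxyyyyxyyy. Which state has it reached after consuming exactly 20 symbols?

s4 → s1 → s4 → s1 → s4 → s1 → s4 → s1 → s2 → s4 → s1 → s4 → s1 → s2 → s4 → s1 → s4 → s1 → s2 → s4 → s1
After 20 symbols: s1.

s1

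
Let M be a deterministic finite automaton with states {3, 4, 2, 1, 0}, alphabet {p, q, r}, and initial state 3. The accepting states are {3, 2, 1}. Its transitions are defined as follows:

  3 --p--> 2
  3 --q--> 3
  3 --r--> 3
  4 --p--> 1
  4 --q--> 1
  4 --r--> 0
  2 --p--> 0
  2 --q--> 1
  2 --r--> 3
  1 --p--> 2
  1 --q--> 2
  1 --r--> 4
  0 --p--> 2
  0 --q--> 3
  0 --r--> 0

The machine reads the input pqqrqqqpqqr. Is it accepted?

start at 3
read 'p': 3 → 2
read 'q': 2 → 1
read 'q': 1 → 2
read 'r': 2 → 3
read 'q': 3 → 3
read 'q': 3 → 3
read 'q': 3 → 3
read 'p': 3 → 2
read 'q': 2 → 1
read 'q': 1 → 2
read 'r': 2 → 3
End state 3 is accepting.

Yes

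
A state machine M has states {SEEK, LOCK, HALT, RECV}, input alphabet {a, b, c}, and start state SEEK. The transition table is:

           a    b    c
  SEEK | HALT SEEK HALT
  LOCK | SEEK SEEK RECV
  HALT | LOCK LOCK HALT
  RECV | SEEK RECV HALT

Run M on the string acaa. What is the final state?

SEEK

start at SEEK
read 'a': SEEK → HALT
read 'c': HALT → HALT
read 'a': HALT → LOCK
read 'a': LOCK → SEEK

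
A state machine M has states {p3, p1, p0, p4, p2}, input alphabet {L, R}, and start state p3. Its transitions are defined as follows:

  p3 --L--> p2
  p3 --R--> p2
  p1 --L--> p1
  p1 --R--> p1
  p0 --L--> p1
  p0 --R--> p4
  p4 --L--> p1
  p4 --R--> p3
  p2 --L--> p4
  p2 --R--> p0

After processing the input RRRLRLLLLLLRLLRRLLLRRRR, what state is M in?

p1

start at p3
read 'R': p3 → p2
read 'R': p2 → p0
read 'R': p0 → p4
read 'L': p4 → p1
read 'R': p1 → p1
read 'L': p1 → p1
read 'L': p1 → p1
read 'L': p1 → p1
read 'L': p1 → p1
read 'L': p1 → p1
read 'L': p1 → p1
read 'R': p1 → p1
read 'L': p1 → p1
read 'L': p1 → p1
read 'R': p1 → p1
read 'R': p1 → p1
read 'L': p1 → p1
read 'L': p1 → p1
read 'L': p1 → p1
read 'R': p1 → p1
read 'R': p1 → p1
read 'R': p1 → p1
read 'R': p1 → p1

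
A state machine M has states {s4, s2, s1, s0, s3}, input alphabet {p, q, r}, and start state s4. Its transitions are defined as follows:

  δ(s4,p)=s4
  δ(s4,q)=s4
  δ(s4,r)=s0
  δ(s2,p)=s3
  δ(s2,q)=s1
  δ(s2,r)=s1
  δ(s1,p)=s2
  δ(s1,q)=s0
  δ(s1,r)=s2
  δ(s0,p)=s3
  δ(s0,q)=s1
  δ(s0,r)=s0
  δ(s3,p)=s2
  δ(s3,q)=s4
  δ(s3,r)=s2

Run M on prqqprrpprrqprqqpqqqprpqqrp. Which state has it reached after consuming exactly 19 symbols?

s4

s4 → s4 → s0 → s1 → s0 → s3 → s2 → s1 → s2 → s3 → s2 → s1 → s0 → s3 → s2 → s1 → s0 → s3 → s4 → s4
After 19 symbols: s4.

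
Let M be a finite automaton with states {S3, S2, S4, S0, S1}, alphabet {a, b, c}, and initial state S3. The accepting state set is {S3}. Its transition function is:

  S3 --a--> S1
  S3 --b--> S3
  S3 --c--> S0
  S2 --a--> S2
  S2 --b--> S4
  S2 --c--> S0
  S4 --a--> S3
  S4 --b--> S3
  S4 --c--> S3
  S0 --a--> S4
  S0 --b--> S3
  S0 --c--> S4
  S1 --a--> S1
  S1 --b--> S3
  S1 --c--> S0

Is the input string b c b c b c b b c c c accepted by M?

S3 → S3 → S0 → S3 → S0 → S3 → S0 → S3 → S3 → S0 → S4 → S3
End state S3 is accepting.

Yes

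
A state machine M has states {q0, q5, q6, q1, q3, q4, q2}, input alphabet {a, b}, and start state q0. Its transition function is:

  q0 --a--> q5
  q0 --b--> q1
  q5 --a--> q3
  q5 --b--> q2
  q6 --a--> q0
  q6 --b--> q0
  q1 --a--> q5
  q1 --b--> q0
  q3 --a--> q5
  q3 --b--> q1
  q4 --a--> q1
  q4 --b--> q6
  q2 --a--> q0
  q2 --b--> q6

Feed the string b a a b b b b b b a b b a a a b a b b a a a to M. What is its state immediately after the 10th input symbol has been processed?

q5

Trace: q0 -b-> q1 -a-> q5 -a-> q3 -b-> q1 -b-> q0 -b-> q1 -b-> q0 -b-> q1 -b-> q0 -a-> q5
After 10 symbols: q5.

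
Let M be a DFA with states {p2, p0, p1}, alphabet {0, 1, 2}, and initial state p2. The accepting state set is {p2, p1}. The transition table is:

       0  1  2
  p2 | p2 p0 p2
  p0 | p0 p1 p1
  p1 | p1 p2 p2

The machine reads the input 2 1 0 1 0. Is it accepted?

Yes

start at p2
read '2': p2 → p2
read '1': p2 → p0
read '0': p0 → p0
read '1': p0 → p1
read '0': p1 → p1
End state p1 is accepting.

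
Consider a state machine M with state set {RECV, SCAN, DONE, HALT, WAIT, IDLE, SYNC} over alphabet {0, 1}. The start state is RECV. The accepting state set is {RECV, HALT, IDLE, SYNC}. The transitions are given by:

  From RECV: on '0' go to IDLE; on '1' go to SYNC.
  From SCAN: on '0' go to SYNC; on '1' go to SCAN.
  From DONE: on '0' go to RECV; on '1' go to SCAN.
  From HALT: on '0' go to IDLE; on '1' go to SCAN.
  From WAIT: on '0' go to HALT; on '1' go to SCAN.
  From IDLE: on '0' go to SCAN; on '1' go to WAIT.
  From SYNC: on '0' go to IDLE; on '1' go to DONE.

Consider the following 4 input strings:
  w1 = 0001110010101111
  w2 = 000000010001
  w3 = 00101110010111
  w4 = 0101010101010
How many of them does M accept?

1

w1: Trace: RECV -0-> IDLE -0-> SCAN -0-> SYNC -1-> DONE -1-> SCAN -1-> SCAN -0-> SYNC -0-> IDLE -1-> WAIT -0-> HALT -1-> SCAN -0-> SYNC -1-> DONE -1-> SCAN -1-> SCAN -1-> SCAN  → end SCAN, rejected
w2: Trace: RECV -0-> IDLE -0-> SCAN -0-> SYNC -0-> IDLE -0-> SCAN -0-> SYNC -0-> IDLE -1-> WAIT -0-> HALT -0-> IDLE -0-> SCAN -1-> SCAN  → end SCAN, rejected
w3: Trace: RECV -0-> IDLE -0-> SCAN -1-> SCAN -0-> SYNC -1-> DONE -1-> SCAN -1-> SCAN -0-> SYNC -0-> IDLE -1-> WAIT -0-> HALT -1-> SCAN -1-> SCAN -1-> SCAN  → end SCAN, rejected
w4: Trace: RECV -0-> IDLE -1-> WAIT -0-> HALT -1-> SCAN -0-> SYNC -1-> DONE -0-> RECV -1-> SYNC -0-> IDLE -1-> WAIT -0-> HALT -1-> SCAN -0-> SYNC  → end SYNC, accepted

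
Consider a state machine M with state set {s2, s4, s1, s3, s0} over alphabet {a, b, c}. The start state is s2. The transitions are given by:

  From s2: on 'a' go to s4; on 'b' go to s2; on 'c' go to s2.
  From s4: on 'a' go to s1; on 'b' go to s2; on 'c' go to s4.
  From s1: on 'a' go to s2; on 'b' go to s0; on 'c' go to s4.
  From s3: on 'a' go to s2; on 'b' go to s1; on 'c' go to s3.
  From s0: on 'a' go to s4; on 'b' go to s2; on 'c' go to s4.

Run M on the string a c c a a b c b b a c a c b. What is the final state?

s2

start at s2
read 'a': s2 → s4
read 'c': s4 → s4
read 'c': s4 → s4
read 'a': s4 → s1
read 'a': s1 → s2
read 'b': s2 → s2
read 'c': s2 → s2
read 'b': s2 → s2
read 'b': s2 → s2
read 'a': s2 → s4
read 'c': s4 → s4
read 'a': s4 → s1
read 'c': s1 → s4
read 'b': s4 → s2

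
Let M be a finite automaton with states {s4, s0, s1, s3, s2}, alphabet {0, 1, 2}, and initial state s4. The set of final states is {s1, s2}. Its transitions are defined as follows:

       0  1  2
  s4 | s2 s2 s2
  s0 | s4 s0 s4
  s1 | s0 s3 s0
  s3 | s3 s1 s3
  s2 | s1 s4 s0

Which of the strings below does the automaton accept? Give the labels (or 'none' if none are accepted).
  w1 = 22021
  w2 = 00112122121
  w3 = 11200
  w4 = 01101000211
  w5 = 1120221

w5

w1:
  start at s4
  read '2': s4 → s2
  read '2': s2 → s0
  read '0': s0 → s4
  read '2': s4 → s2
  read '1': s2 → s4
  end s4, rejected
w2:
  start at s4
  read '0': s4 → s2
  read '0': s2 → s1
  read '1': s1 → s3
  read '1': s3 → s1
  read '2': s1 → s0
  read '1': s0 → s0
  read '2': s0 → s4
  read '2': s4 → s2
  read '1': s2 → s4
  read '2': s4 → s2
  read '1': s2 → s4
  end s4, rejected
w3:
  start at s4
  read '1': s4 → s2
  read '1': s2 → s4
  read '2': s4 → s2
  read '0': s2 → s1
  read '0': s1 → s0
  end s0, rejected
w4:
  start at s4
  read '0': s4 → s2
  read '1': s2 → s4
  read '1': s4 → s2
  read '0': s2 → s1
  read '1': s1 → s3
  read '0': s3 → s3
  read '0': s3 → s3
  read '0': s3 → s3
  read '2': s3 → s3
  read '1': s3 → s1
  read '1': s1 → s3
  end s3, rejected
w5:
  start at s4
  read '1': s4 → s2
  read '1': s2 → s4
  read '2': s4 → s2
  read '0': s2 → s1
  read '2': s1 → s0
  read '2': s0 → s4
  read '1': s4 → s2
  end s2, accepted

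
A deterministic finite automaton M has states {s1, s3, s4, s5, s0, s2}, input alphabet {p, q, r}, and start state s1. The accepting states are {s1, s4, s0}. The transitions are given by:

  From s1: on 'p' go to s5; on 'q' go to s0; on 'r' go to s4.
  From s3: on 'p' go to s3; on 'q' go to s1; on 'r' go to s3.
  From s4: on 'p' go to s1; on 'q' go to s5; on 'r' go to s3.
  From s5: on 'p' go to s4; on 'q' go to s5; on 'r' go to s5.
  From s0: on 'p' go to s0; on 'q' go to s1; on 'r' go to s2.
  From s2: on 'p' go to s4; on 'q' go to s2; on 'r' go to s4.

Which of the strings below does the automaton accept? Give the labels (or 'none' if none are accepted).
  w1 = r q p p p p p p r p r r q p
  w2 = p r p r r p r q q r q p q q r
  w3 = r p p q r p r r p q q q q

w1: s1 → s4 → s5 → s4 → s1 → s5 → s4 → s1 → s5 → s5 → s4 → s3 → s3 → s1 → s5  → end s5, rejected
w2: s1 → s5 → s5 → s4 → s3 → s3 → s3 → s3 → s1 → s0 → s2 → s2 → s4 → s5 → s5 → s5  → end s5, rejected
w3: s1 → s4 → s1 → s5 → s5 → s5 → s4 → s3 → s3 → s3 → s1 → s0 → s1 → s0  → end s0, accepted

w3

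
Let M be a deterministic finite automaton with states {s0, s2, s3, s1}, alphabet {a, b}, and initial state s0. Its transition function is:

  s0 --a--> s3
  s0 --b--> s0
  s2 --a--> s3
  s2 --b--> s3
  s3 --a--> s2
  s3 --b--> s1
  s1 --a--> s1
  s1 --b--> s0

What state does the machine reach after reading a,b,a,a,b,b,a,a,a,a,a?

s0 → s3 → s1 → s1 → s1 → s0 → s0 → s3 → s2 → s3 → s2 → s3

s3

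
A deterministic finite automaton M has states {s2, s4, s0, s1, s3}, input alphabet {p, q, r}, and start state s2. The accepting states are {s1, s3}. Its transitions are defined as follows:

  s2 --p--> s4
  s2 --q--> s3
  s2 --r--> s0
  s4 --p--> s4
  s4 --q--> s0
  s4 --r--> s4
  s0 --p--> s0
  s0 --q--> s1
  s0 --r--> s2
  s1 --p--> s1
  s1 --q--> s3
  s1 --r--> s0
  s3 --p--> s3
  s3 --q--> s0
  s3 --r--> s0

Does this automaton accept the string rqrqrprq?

Yes

start at s2
read 'r': s2 → s0
read 'q': s0 → s1
read 'r': s1 → s0
read 'q': s0 → s1
read 'r': s1 → s0
read 'p': s0 → s0
read 'r': s0 → s2
read 'q': s2 → s3
End state s3 is accepting.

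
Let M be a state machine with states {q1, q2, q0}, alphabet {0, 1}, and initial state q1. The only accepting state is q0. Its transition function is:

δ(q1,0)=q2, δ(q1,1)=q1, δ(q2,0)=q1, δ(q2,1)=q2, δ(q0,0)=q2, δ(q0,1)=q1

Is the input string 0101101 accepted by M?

No

Trace: q1 -0-> q2 -1-> q2 -0-> q1 -1-> q1 -1-> q1 -0-> q2 -1-> q2
End state q2 is not accepting.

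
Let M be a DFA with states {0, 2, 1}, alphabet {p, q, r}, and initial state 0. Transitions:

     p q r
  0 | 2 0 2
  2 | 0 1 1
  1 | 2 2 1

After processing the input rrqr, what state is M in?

Trace: 0 -r-> 2 -r-> 1 -q-> 2 -r-> 1

1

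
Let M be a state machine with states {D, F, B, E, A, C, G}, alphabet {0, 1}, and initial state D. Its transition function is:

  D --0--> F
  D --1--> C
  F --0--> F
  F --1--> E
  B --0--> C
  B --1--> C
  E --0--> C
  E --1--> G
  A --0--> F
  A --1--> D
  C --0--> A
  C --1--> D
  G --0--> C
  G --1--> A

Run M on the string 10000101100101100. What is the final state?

F

Trace: D -1-> C -0-> A -0-> F -0-> F -0-> F -1-> E -0-> C -1-> D -1-> C -0-> A -0-> F -1-> E -0-> C -1-> D -1-> C -0-> A -0-> F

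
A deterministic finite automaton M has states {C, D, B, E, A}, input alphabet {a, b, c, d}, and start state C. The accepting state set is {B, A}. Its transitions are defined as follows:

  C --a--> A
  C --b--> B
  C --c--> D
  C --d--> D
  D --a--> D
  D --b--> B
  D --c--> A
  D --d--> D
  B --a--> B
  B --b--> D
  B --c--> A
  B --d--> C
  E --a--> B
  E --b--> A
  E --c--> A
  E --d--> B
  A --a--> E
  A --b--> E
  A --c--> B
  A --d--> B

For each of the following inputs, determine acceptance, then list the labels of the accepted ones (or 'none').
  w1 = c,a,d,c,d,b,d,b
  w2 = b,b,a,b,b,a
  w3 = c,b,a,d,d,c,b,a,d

w1

w1:
  start at C
  read 'c': C → D
  read 'a': D → D
  read 'd': D → D
  read 'c': D → A
  read 'd': A → B
  read 'b': B → D
  read 'd': D → D
  read 'b': D → B
  end B, accepted
w2:
  start at C
  read 'b': C → B
  read 'b': B → D
  read 'a': D → D
  read 'b': D → B
  read 'b': B → D
  read 'a': D → D
  end D, rejected
w3:
  start at C
  read 'c': C → D
  read 'b': D → B
  read 'a': B → B
  read 'd': B → C
  read 'd': C → D
  read 'c': D → A
  read 'b': A → E
  read 'a': E → B
  read 'd': B → C
  end C, rejected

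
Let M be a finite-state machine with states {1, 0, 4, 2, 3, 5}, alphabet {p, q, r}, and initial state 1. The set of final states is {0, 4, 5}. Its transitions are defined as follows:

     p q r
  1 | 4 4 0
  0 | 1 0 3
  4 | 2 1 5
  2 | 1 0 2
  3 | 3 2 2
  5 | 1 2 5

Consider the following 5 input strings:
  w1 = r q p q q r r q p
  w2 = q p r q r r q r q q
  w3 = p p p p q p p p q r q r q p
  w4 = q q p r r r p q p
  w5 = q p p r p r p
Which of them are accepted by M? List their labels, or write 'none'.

w1: 1 → 0 → 0 → 1 → 4 → 1 → 0 → 3 → 2 → 1  → end 1, rejected
w2: 1 → 4 → 2 → 2 → 0 → 3 → 2 → 0 → 3 → 2 → 0  → end 0, accepted
w3: 1 → 4 → 2 → 1 → 4 → 1 → 4 → 2 → 1 → 4 → 5 → 2 → 2 → 0 → 1  → end 1, rejected
w4: 1 → 4 → 1 → 4 → 5 → 5 → 5 → 1 → 4 → 2  → end 2, rejected
w5: 1 → 4 → 2 → 1 → 0 → 1 → 0 → 1  → end 1, rejected

w2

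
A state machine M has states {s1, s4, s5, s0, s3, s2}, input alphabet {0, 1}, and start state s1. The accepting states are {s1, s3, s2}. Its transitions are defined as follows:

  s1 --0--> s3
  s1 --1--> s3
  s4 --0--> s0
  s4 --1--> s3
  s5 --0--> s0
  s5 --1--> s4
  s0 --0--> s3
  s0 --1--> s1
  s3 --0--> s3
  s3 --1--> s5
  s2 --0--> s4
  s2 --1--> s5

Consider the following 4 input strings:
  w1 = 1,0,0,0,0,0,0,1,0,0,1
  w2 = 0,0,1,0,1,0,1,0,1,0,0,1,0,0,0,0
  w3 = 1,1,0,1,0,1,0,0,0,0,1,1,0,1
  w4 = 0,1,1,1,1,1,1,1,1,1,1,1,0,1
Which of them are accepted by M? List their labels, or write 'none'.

w1: s1 → s3 → s3 → s3 → s3 → s3 → s3 → s3 → s5 → s0 → s3 → s5  → end s5, rejected
w2: s1 → s3 → s3 → s5 → s0 → s1 → s3 → s5 → s0 → s1 → s3 → s3 → s5 → s0 → s3 → s3 → s3  → end s3, accepted
w3: s1 → s3 → s5 → s0 → s1 → s3 → s5 → s0 → s3 → s3 → s3 → s5 → s4 → s0 → s1  → end s1, accepted
w4: s1 → s3 → s5 → s4 → s3 → s5 → s4 → s3 → s5 → s4 → s3 → s5 → s4 → s0 → s1  → end s1, accepted

w2, w3, w4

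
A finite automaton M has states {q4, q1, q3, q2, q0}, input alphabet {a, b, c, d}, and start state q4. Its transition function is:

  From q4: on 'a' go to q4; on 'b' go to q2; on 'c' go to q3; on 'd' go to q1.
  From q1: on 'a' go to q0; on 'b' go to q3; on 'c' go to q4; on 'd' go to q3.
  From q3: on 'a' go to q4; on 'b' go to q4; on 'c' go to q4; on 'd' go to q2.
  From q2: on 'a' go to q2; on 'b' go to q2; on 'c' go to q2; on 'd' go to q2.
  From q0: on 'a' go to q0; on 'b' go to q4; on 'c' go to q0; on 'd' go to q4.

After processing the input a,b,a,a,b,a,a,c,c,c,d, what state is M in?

q2

q4 → q4 → q2 → q2 → q2 → q2 → q2 → q2 → q2 → q2 → q2 → q2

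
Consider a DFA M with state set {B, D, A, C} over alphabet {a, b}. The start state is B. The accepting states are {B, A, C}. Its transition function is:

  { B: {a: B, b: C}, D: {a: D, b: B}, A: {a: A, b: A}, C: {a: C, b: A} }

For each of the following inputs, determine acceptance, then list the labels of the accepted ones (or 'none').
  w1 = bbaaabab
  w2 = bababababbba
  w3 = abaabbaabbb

w1:
  start at B
  read 'b': B → C
  read 'b': C → A
  read 'a': A → A
  read 'a': A → A
  read 'a': A → A
  read 'b': A → A
  read 'a': A → A
  read 'b': A → A
  end A, accepted
w2:
  start at B
  read 'b': B → C
  read 'a': C → C
  read 'b': C → A
  read 'a': A → A
  read 'b': A → A
  read 'a': A → A
  read 'b': A → A
  read 'a': A → A
  read 'b': A → A
  read 'b': A → A
  read 'b': A → A
  read 'a': A → A
  end A, accepted
w3:
  start at B
  read 'a': B → B
  read 'b': B → C
  read 'a': C → C
  read 'a': C → C
  read 'b': C → A
  read 'b': A → A
  read 'a': A → A
  read 'a': A → A
  read 'b': A → A
  read 'b': A → A
  read 'b': A → A
  end A, accepted

w1, w2, w3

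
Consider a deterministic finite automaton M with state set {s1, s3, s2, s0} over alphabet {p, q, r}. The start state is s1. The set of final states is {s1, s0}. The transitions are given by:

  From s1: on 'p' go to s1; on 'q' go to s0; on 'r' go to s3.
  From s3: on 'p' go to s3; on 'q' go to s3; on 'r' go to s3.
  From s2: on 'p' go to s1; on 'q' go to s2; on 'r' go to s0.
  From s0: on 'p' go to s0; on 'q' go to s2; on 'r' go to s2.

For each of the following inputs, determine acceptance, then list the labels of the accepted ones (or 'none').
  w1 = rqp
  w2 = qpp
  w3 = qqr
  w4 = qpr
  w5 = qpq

w2, w3

w1:
  start at s1
  read 'r': s1 → s3
  read 'q': s3 → s3
  read 'p': s3 → s3
  end s3, rejected
w2:
  start at s1
  read 'q': s1 → s0
  read 'p': s0 → s0
  read 'p': s0 → s0
  end s0, accepted
w3:
  start at s1
  read 'q': s1 → s0
  read 'q': s0 → s2
  read 'r': s2 → s0
  end s0, accepted
w4:
  start at s1
  read 'q': s1 → s0
  read 'p': s0 → s0
  read 'r': s0 → s2
  end s2, rejected
w5:
  start at s1
  read 'q': s1 → s0
  read 'p': s0 → s0
  read 'q': s0 → s2
  end s2, rejected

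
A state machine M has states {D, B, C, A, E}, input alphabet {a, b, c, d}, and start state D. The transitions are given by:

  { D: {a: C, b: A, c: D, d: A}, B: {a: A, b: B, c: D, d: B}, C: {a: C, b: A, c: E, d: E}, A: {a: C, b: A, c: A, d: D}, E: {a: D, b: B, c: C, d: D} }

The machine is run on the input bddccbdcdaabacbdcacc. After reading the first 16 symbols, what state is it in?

start at D
read 'b': D → A
read 'd': A → D
read 'd': D → A
read 'c': A → A
read 'c': A → A
read 'b': A → A
read 'd': A → D
read 'c': D → D
read 'd': D → A
read 'a': A → C
read 'a': C → C
read 'b': C → A
read 'a': A → C
read 'c': C → E
read 'b': E → B
read 'd': B → B
After 16 symbols: B.

B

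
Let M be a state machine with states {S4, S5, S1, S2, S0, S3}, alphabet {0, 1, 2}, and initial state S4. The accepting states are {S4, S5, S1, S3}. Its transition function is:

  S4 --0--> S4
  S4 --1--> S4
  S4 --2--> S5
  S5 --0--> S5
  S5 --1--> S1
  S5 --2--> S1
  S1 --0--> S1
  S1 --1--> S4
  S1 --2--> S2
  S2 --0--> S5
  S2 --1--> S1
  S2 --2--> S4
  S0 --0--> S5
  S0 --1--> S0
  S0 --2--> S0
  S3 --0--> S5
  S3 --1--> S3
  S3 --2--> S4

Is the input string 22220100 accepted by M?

Yes

S4 → S5 → S1 → S2 → S4 → S4 → S4 → S4 → S4
End state S4 is accepting.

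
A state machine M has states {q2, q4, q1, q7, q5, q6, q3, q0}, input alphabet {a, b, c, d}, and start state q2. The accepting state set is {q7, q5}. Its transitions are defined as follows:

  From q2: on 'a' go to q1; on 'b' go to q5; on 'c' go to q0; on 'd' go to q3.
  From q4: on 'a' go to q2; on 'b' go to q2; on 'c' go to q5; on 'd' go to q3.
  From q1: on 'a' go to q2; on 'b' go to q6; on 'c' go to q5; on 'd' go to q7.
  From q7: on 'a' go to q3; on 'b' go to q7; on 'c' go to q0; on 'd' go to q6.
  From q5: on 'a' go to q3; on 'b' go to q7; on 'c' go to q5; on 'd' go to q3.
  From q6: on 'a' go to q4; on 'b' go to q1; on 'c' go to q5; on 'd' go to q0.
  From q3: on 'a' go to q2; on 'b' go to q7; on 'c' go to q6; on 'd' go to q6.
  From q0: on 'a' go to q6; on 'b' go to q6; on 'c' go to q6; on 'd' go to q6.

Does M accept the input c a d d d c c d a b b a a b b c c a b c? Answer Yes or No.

No

q2 → q0 → q6 → q0 → q6 → q0 → q6 → q5 → q3 → q2 → q5 → q7 → q3 → q2 → q5 → q7 → q0 → q6 → q4 → q2 → q0
End state q0 is not accepting.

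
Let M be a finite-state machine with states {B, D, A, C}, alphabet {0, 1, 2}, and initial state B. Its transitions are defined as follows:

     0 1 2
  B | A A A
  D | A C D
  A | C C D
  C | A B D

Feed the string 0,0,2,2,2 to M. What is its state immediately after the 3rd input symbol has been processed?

B → A → C → D
After 3 symbols: D.

D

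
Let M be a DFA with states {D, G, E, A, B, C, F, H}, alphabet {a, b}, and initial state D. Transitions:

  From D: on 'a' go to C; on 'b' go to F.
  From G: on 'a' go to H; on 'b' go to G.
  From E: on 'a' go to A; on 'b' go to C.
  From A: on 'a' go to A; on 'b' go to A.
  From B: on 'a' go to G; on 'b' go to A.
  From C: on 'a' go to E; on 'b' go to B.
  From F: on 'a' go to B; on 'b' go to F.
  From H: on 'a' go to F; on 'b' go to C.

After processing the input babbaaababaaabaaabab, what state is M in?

A

Trace: D -b-> F -a-> B -b-> A -b-> A -a-> A -a-> A -a-> A -b-> A -a-> A -b-> A -a-> A -a-> A -a-> A -b-> A -a-> A -a-> A -a-> A -b-> A -a-> A -b-> A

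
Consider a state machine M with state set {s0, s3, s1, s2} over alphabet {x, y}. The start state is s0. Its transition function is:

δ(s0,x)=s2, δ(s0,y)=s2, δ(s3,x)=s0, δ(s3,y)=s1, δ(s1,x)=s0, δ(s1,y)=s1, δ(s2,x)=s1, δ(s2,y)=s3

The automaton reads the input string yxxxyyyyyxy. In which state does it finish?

s0 → s2 → s1 → s0 → s2 → s3 → s1 → s1 → s1 → s1 → s0 → s2

s2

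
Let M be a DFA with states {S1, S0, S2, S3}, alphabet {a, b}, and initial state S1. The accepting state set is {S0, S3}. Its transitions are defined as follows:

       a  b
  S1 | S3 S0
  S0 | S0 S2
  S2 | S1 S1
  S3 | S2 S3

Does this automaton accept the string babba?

Yes

Trace: S1 -b-> S0 -a-> S0 -b-> S2 -b-> S1 -a-> S3
End state S3 is accepting.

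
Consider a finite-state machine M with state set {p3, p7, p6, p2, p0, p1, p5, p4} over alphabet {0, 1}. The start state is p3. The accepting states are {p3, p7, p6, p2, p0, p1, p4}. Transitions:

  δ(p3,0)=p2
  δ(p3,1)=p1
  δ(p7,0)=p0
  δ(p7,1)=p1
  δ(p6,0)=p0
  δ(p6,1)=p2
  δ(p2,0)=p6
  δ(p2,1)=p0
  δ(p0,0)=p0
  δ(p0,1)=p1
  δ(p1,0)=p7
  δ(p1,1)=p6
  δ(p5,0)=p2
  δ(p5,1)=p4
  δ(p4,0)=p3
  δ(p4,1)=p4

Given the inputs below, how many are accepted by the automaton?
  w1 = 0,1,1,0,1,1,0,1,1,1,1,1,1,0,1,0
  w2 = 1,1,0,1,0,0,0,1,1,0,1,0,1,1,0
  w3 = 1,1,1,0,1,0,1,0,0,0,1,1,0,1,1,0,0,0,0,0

w1: p3 → p2 → p0 → p1 → p7 → p1 → p6 → p0 → p1 → p6 → p2 → p0 → p1 → p6 → p0 → p1 → p7  → end p7, accepted
w2: p3 → p1 → p6 → p0 → p1 → p7 → p0 → p0 → p1 → p6 → p0 → p1 → p7 → p1 → p6 → p0  → end p0, accepted
w3: p3 → p1 → p6 → p2 → p6 → p2 → p6 → p2 → p6 → p0 → p0 → p1 → p6 → p0 → p1 → p6 → p0 → p0 → p0 → p0 → p0  → end p0, accepted

3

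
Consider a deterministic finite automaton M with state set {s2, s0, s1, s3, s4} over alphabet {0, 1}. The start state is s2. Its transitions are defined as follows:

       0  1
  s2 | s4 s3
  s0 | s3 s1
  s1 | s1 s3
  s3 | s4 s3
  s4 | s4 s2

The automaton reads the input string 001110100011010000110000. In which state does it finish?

s2 → s4 → s4 → s2 → s3 → s3 → s4 → s2 → s4 → s4 → s4 → s2 → s3 → s4 → s2 → s4 → s4 → s4 → s4 → s2 → s3 → s4 → s4 → s4 → s4

s4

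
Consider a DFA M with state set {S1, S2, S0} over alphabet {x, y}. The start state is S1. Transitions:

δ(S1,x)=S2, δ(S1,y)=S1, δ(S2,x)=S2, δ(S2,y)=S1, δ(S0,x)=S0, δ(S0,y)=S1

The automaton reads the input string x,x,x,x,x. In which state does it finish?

Trace: S1 -x-> S2 -x-> S2 -x-> S2 -x-> S2 -x-> S2

S2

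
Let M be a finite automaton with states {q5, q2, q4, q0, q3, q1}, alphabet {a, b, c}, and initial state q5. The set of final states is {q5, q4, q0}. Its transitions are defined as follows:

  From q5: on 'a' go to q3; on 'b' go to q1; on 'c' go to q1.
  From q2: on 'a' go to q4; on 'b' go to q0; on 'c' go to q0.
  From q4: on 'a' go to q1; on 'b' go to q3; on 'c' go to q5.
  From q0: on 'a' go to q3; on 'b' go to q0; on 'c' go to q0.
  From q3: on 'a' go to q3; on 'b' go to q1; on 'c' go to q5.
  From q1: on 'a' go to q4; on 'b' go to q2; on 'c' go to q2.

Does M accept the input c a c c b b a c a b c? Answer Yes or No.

No

q5 → q1 → q4 → q5 → q1 → q2 → q0 → q3 → q5 → q3 → q1 → q2
End state q2 is not accepting.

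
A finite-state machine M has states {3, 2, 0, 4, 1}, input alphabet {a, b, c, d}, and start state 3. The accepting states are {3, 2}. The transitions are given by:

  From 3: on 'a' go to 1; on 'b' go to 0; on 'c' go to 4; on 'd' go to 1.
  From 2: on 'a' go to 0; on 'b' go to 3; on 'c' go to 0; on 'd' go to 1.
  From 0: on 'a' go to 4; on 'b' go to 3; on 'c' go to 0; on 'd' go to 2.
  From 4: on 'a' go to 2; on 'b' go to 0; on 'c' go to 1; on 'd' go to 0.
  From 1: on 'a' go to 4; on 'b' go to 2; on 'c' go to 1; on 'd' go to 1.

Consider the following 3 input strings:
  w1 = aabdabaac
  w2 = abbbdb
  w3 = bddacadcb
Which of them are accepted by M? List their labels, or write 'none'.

w1: 3 → 1 → 4 → 0 → 2 → 0 → 3 → 1 → 4 → 1  → end 1, rejected
w2: 3 → 1 → 2 → 3 → 0 → 2 → 3  → end 3, accepted
w3: 3 → 0 → 2 → 1 → 4 → 1 → 4 → 0 → 0 → 3  → end 3, accepted

w2, w3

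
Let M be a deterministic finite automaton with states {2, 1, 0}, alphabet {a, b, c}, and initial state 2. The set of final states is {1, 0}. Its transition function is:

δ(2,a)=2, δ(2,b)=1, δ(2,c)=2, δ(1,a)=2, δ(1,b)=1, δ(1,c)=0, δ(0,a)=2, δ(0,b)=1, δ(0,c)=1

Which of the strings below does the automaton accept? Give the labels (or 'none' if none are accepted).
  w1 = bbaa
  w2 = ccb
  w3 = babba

w1: Trace: 2 -b-> 1 -b-> 1 -a-> 2 -a-> 2  → end 2, rejected
w2: Trace: 2 -c-> 2 -c-> 2 -b-> 1  → end 1, accepted
w3: Trace: 2 -b-> 1 -a-> 2 -b-> 1 -b-> 1 -a-> 2  → end 2, rejected

w2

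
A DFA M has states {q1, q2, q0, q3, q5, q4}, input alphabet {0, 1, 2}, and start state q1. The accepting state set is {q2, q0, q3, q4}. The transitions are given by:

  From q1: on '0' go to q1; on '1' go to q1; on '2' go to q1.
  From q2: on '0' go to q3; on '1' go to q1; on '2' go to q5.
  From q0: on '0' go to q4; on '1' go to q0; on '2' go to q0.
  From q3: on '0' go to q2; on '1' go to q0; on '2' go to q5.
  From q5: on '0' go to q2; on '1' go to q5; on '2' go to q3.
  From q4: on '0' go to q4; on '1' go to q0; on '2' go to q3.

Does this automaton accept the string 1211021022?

No

q1 → q1 → q1 → q1 → q1 → q1 → q1 → q1 → q1 → q1 → q1
End state q1 is not accepting.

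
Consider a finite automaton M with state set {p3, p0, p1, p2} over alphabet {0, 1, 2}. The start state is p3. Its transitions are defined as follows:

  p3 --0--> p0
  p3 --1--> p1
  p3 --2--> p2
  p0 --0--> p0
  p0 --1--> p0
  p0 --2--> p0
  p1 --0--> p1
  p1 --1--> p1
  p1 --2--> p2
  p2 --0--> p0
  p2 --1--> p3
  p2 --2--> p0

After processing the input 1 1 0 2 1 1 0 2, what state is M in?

Trace: p3 -1-> p1 -1-> p1 -0-> p1 -2-> p2 -1-> p3 -1-> p1 -0-> p1 -2-> p2

p2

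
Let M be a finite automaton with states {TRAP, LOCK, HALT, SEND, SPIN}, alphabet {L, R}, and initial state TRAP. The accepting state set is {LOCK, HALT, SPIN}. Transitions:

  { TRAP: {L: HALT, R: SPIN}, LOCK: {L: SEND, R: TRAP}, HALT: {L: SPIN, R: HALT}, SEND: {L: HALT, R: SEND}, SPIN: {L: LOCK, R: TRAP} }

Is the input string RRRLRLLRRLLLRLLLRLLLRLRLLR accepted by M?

Trace: TRAP -R-> SPIN -R-> TRAP -R-> SPIN -L-> LOCK -R-> TRAP -L-> HALT -L-> SPIN -R-> TRAP -R-> SPIN -L-> LOCK -L-> SEND -L-> HALT -R-> HALT -L-> SPIN -L-> LOCK -L-> SEND -R-> SEND -L-> HALT -L-> SPIN -L-> LOCK -R-> TRAP -L-> HALT -R-> HALT -L-> SPIN -L-> LOCK -R-> TRAP
End state TRAP is not accepting.

No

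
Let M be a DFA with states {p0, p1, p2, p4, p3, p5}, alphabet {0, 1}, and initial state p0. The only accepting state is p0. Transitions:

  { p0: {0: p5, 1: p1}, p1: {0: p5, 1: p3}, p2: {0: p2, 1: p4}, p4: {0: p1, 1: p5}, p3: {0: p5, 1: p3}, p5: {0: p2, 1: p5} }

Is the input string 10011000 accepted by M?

p0 → p1 → p5 → p2 → p4 → p5 → p2 → p2 → p2
End state p2 is not accepting.

No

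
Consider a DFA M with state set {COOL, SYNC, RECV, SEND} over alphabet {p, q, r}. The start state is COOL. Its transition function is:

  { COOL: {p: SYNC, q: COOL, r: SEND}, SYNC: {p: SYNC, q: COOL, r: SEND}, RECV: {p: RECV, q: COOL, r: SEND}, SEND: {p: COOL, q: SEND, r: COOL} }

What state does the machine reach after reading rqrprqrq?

Trace: COOL -r-> SEND -q-> SEND -r-> COOL -p-> SYNC -r-> SEND -q-> SEND -r-> COOL -q-> COOL

COOL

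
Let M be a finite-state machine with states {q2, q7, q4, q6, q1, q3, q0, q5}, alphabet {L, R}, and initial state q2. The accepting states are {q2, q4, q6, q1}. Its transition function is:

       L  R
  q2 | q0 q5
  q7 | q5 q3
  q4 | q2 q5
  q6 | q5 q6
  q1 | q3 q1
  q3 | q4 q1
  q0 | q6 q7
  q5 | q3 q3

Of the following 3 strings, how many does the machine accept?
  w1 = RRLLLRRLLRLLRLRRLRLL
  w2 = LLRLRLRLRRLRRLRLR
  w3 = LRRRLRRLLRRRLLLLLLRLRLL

w1: q2 → q5 → q3 → q4 → q2 → q0 → q7 → q3 → q4 → q2 → q5 → q3 → q4 → q5 → q3 → q1 → q1 → q3 → q1 → q3 → q4  → end q4, accepted
w2: q2 → q0 → q6 → q6 → q5 → q3 → q4 → q5 → q3 → q1 → q1 → q3 → q1 → q1 → q3 → q1 → q3 → q1  → end q1, accepted
w3: q2 → q0 → q7 → q3 → q1 → q3 → q1 → q1 → q3 → q4 → q5 → q3 → q1 → q3 → q4 → q2 → q0 → q6 → q5 → q3 → q4 → q5 → q3 → q4  → end q4, accepted

3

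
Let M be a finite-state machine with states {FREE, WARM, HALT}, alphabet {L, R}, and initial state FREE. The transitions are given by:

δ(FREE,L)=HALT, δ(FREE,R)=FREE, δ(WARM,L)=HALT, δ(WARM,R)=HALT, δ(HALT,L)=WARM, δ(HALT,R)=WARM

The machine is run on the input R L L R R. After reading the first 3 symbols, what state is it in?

FREE → FREE → HALT → WARM
After 3 symbols: WARM.

WARM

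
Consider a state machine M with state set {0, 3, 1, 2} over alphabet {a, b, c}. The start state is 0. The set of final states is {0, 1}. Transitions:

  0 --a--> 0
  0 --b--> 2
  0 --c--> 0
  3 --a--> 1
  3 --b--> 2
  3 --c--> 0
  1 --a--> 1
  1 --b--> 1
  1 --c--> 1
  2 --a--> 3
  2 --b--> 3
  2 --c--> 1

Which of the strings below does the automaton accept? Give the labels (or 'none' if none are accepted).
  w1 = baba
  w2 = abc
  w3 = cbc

w2, w3

w1:
  start at 0
  read 'b': 0 → 2
  read 'a': 2 → 3
  read 'b': 3 → 2
  read 'a': 2 → 3
  end 3, rejected
w2:
  start at 0
  read 'a': 0 → 0
  read 'b': 0 → 2
  read 'c': 2 → 1
  end 1, accepted
w3:
  start at 0
  read 'c': 0 → 0
  read 'b': 0 → 2
  read 'c': 2 → 1
  end 1, accepted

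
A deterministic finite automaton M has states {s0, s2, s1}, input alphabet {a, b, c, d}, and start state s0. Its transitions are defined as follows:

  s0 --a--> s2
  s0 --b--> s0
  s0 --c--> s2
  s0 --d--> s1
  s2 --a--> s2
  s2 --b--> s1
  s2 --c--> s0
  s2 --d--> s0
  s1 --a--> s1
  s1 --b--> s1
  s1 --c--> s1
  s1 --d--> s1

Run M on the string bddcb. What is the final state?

s0 → s0 → s1 → s1 → s1 → s1

s1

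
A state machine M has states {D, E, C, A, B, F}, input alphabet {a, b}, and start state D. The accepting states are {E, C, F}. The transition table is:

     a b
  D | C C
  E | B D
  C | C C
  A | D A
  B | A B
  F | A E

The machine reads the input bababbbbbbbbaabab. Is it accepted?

Yes

start at D
read 'b': D → C
read 'a': C → C
read 'b': C → C
read 'a': C → C
read 'b': C → C
read 'b': C → C
read 'b': C → C
read 'b': C → C
read 'b': C → C
read 'b': C → C
read 'b': C → C
read 'b': C → C
read 'a': C → C
read 'a': C → C
read 'b': C → C
read 'a': C → C
read 'b': C → C
End state C is accepting.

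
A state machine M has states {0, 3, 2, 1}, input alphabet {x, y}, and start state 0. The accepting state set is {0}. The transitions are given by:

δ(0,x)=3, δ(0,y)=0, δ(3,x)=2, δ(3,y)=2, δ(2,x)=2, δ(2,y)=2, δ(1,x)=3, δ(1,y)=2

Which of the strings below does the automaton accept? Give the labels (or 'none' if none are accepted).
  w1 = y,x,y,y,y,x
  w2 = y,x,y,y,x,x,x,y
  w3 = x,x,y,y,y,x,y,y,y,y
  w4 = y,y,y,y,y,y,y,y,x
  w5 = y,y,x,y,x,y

none

w1: Trace: 0 -y-> 0 -x-> 3 -y-> 2 -y-> 2 -y-> 2 -x-> 2  → end 2, rejected
w2: Trace: 0 -y-> 0 -x-> 3 -y-> 2 -y-> 2 -x-> 2 -x-> 2 -x-> 2 -y-> 2  → end 2, rejected
w3: Trace: 0 -x-> 3 -x-> 2 -y-> 2 -y-> 2 -y-> 2 -x-> 2 -y-> 2 -y-> 2 -y-> 2 -y-> 2  → end 2, rejected
w4: Trace: 0 -y-> 0 -y-> 0 -y-> 0 -y-> 0 -y-> 0 -y-> 0 -y-> 0 -y-> 0 -x-> 3  → end 3, rejected
w5: Trace: 0 -y-> 0 -y-> 0 -x-> 3 -y-> 2 -x-> 2 -y-> 2  → end 2, rejected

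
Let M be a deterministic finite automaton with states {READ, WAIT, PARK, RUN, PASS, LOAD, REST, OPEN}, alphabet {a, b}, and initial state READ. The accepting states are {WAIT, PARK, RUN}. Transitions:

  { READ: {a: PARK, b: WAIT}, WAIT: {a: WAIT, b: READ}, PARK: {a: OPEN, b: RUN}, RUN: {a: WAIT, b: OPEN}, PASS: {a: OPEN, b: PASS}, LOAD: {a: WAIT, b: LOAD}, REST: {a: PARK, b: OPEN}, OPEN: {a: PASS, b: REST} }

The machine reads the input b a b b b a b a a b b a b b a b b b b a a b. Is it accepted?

Trace: READ -b-> WAIT -a-> WAIT -b-> READ -b-> WAIT -b-> READ -a-> PARK -b-> RUN -a-> WAIT -a-> WAIT -b-> READ -b-> WAIT -a-> WAIT -b-> READ -b-> WAIT -a-> WAIT -b-> READ -b-> WAIT -b-> READ -b-> WAIT -a-> WAIT -a-> WAIT -b-> READ
End state READ is not accepting.

No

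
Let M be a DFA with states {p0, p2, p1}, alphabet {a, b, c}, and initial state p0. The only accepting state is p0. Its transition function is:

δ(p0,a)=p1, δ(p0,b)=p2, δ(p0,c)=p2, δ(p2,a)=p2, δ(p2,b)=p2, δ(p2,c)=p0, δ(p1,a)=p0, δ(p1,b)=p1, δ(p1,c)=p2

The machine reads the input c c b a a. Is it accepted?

No

Trace: p0 -c-> p2 -c-> p0 -b-> p2 -a-> p2 -a-> p2
End state p2 is not accepting.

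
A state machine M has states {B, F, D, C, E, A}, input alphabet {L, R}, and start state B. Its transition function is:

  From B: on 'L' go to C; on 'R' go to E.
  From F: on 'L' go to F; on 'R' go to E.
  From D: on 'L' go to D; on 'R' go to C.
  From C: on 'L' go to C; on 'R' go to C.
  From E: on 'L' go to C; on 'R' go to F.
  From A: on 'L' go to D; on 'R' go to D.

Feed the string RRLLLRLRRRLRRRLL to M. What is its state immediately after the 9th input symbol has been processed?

C

start at B
read 'R': B → E
read 'R': E → F
read 'L': F → F
read 'L': F → F
read 'L': F → F
read 'R': F → E
read 'L': E → C
read 'R': C → C
read 'R': C → C
After 9 symbols: C.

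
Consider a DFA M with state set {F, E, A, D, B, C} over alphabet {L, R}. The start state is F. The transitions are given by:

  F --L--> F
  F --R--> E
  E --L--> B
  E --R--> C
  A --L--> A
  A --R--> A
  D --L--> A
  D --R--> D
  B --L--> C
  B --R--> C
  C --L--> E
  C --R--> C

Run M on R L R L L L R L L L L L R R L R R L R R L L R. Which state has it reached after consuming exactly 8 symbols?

E

start at F
read 'R': F → E
read 'L': E → B
read 'R': B → C
read 'L': C → E
read 'L': E → B
read 'L': B → C
read 'R': C → C
read 'L': C → E
After 8 symbols: E.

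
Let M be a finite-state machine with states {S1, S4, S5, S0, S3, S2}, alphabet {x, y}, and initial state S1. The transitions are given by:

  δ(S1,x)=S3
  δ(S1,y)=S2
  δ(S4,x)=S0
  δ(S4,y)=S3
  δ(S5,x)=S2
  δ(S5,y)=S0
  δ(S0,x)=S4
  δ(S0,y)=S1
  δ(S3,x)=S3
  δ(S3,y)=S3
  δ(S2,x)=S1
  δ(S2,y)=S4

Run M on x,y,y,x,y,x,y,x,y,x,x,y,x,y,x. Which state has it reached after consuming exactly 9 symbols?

S3

Trace: S1 -x-> S3 -y-> S3 -y-> S3 -x-> S3 -y-> S3 -x-> S3 -y-> S3 -x-> S3 -y-> S3
After 9 symbols: S3.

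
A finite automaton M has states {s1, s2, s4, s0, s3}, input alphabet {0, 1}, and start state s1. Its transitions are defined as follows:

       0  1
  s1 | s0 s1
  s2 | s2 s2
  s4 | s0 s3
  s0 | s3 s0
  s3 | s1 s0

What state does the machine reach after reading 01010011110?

s0

start at s1
read '0': s1 → s0
read '1': s0 → s0
read '0': s0 → s3
read '1': s3 → s0
read '0': s0 → s3
read '0': s3 → s1
read '1': s1 → s1
read '1': s1 → s1
read '1': s1 → s1
read '1': s1 → s1
read '0': s1 → s0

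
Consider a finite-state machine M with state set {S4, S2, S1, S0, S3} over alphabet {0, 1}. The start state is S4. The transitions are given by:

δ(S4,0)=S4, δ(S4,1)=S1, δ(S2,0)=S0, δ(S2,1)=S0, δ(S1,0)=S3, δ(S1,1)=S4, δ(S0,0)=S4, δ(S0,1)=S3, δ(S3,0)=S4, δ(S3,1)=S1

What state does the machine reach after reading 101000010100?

start at S4
read '1': S4 → S1
read '0': S1 → S3
read '1': S3 → S1
read '0': S1 → S3
read '0': S3 → S4
read '0': S4 → S4
read '0': S4 → S4
read '1': S4 → S1
read '0': S1 → S3
read '1': S3 → S1
read '0': S1 → S3
read '0': S3 → S4

S4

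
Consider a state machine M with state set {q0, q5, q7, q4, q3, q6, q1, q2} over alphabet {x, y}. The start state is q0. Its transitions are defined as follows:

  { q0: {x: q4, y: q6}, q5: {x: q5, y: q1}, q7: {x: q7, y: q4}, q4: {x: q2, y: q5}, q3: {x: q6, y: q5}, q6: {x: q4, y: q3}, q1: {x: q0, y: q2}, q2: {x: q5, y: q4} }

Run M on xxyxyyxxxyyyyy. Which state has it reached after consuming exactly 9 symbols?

q5

Trace: q0 -x-> q4 -x-> q2 -y-> q4 -x-> q2 -y-> q4 -y-> q5 -x-> q5 -x-> q5 -x-> q5
After 9 symbols: q5.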